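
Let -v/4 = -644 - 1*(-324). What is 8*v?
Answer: 10240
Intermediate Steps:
v = 1280 (v = -4*(-644 - 1*(-324)) = -4*(-644 + 324) = -4*(-320) = 1280)
8*v = 8*1280 = 10240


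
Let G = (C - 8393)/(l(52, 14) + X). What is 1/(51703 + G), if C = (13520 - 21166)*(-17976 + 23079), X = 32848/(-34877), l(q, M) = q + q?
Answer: -513480/167895457201 ≈ -3.0583e-6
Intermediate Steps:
l(q, M) = 2*q
X = -32848/34877 (X = 32848*(-1/34877) = -32848/34877 ≈ -0.94182)
C = -39017538 (C = -7646*5103 = -39017538)
G = -194443913641/513480 (G = (-39017538 - 8393)/(2*52 - 32848/34877) = -39025931/(104 - 32848/34877) = -39025931/3594360/34877 = -39025931*34877/3594360 = -194443913641/513480 ≈ -3.7868e+5)
1/(51703 + G) = 1/(51703 - 194443913641/513480) = 1/(-167895457201/513480) = -513480/167895457201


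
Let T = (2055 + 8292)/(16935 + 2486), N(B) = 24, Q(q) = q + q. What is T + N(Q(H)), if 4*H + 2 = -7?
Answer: 476451/19421 ≈ 24.533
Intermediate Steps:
H = -9/4 (H = -1/2 + (1/4)*(-7) = -1/2 - 7/4 = -9/4 ≈ -2.2500)
Q(q) = 2*q
T = 10347/19421 ≈ 0.53277
T + N(Q(H)) = 10347/19421 + 24 = 476451/19421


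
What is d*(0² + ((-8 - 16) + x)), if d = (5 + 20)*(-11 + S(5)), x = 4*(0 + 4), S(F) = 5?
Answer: 1200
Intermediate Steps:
x = 16 (x = 4*4 = 16)
d = -150 (d = (5 + 20)*(-11 + 5) = 25*(-6) = -150)
d*(0² + ((-8 - 16) + x)) = -150*(0² + ((-8 - 16) + 16)) = -150*(0 + (-24 + 16)) = -150*(0 - 8) = -150*(-8) = 1200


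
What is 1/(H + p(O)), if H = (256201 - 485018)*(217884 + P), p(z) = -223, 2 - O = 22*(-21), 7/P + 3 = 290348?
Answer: -290345/14475313571782314 ≈ -2.0058e-11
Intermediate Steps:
P = 7/290345 (P = 7/(-3 + 290348) = 7/290345 ≈ 2.4109e-5)
O = 464 (O = 2 - 22*(-21) = 2 - 1*(-462) = 2 + 462 = 464)
H = -14475313507035379/290345 (H = (256201 - 485018)*(217884 + 7/290345) = -228817*63261529987/290345 = -14475313507035379/290345 ≈ -4.9856e+10)
1/(H + p(O)) = 1/(-14475313507035379/290345 - 223) = 1/(-14475313571782314/290345) = -290345/14475313571782314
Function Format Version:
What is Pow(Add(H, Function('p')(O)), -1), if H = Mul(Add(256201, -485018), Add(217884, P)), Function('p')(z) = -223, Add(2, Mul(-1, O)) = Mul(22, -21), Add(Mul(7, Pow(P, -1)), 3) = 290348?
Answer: Rational(-290345, 14475313571782314) ≈ -2.0058e-11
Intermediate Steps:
P = Rational(7, 290345) (P = Mul(7, Pow(Add(-3, 290348), -1)) = Mul(7, Pow(290345, -1)) = Mul(7, Rational(1, 290345)) = Rational(7, 290345) ≈ 2.4109e-5)
O = 464 (O = Add(2, Mul(-1, Mul(22, -21))) = Add(2, Mul(-1, -462)) = Add(2, 462) = 464)
H = Rational(-14475313507035379, 290345) (H = Mul(Add(256201, -485018), Add(217884, Rational(7, 290345))) = Mul(-228817, Rational(63261529987, 290345)) = Rational(-14475313507035379, 290345) ≈ -4.9856e+10)
Pow(Add(H, Function('p')(O)), -1) = Pow(Add(Rational(-14475313507035379, 290345), -223), -1) = Pow(Rational(-14475313571782314, 290345), -1) = Rational(-290345, 14475313571782314)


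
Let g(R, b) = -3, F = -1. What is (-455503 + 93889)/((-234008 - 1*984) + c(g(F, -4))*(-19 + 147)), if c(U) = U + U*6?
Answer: 180807/118840 ≈ 1.5214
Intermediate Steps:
c(U) = 7*U (c(U) = U + 6*U = 7*U)
(-455503 + 93889)/((-234008 - 1*984) + c(g(F, -4))*(-19 + 147)) = (-455503 + 93889)/((-234008 - 1*984) + (7*(-3))*(-19 + 147)) = -361614/((-234008 - 984) - 21*128) = -361614/(-234992 - 2688) = -361614/(-237680) = -361614*(-1/237680) = 180807/118840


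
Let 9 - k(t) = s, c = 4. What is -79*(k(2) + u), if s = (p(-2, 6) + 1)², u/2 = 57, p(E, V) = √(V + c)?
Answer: -8848 + 158*√10 ≈ -8348.4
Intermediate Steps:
p(E, V) = √(4 + V) (p(E, V) = √(V + 4) = √(4 + V))
u = 114 (u = 2*57 = 114)
s = (1 + √10)² (s = (√(4 + 6) + 1)² = (√10 + 1)² = (1 + √10)² ≈ 17.325)
k(t) = 9 - (1 + √10)²
-79*(k(2) + u) = -79*((9 - (1 + √10)²) + 114) = -79*(123 - (1 + √10)²) = -9717 + 79*(1 + √10)²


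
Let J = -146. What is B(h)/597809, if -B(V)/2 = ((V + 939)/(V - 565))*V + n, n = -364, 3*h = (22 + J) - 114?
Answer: 2994068/3466694391 ≈ 0.00086367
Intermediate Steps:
h = -238/3 (h = ((22 - 146) - 114)/3 = (-124 - 114)/3 = (1/3)*(-238) = -238/3 ≈ -79.333)
B(V) = 728 - 2*V*(939 + V)/(-565 + V) (B(V) = -2*(((V + 939)/(V - 565))*V - 364) = -2*(((939 + V)/(-565 + V))*V - 364) = -2*(V*(939 + V)/(-565 + V) - 364) = -2*(-364 + V*(939 + V)/(-565 + V)) = 728 - 2*V*(939 + V)/(-565 + V))
B(h)/597809 = (2*(-205660 - (-238/3)**2 - 575*(-238/3))/(-565 - 238/3))/597809 = (2*(-205660 - 1*56644/9 + 136850/3)/(-1933/3))*(1/597809) = (2*(-3/1933)*(-205660 - 56644/9 + 136850/3))*(1/597809) = (2*(-3/1933)*(-1497034/9))*(1/597809) = (2994068/5799)*(1/597809) = 2994068/3466694391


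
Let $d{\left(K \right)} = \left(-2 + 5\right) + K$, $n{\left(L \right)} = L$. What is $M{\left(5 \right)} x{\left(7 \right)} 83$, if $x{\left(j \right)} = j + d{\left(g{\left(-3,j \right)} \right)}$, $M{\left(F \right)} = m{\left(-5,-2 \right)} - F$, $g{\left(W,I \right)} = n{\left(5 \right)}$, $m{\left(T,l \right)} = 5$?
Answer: $0$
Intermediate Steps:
$g{\left(W,I \right)} = 5$
$d{\left(K \right)} = 3 + K$
$M{\left(F \right)} = 5 - F$
$x{\left(j \right)} = 8 + j$ ($x{\left(j \right)} = j + \left(3 + 5\right) = j + 8 = 8 + j$)
$M{\left(5 \right)} x{\left(7 \right)} 83 = \left(5 - 5\right) \left(8 + 7\right) 83 = \left(5 - 5\right) 15 \cdot 83 = 0 \cdot 15 \cdot 83 = 0 \cdot 83 = 0$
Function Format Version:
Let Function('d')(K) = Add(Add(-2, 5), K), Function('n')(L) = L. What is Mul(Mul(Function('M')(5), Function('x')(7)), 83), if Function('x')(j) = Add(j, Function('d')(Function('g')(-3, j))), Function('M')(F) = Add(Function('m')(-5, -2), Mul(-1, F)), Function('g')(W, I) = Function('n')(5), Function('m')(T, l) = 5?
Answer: 0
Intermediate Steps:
Function('g')(W, I) = 5
Function('d')(K) = Add(3, K)
Function('M')(F) = Add(5, Mul(-1, F))
Function('x')(j) = Add(8, j) (Function('x')(j) = Add(j, Add(3, 5)) = Add(j, 8) = Add(8, j))
Mul(Mul(Function('M')(5), Function('x')(7)), 83) = Mul(Mul(Add(5, Mul(-1, 5)), Add(8, 7)), 83) = Mul(Mul(Add(5, -5), 15), 83) = Mul(Mul(0, 15), 83) = Mul(0, 83) = 0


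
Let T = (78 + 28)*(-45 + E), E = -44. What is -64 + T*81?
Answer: -764218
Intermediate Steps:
T = -9434 (T = (78 + 28)*(-45 - 44) = 106*(-89) = -9434)
-64 + T*81 = -64 - 9434*81 = -64 - 764154 = -764218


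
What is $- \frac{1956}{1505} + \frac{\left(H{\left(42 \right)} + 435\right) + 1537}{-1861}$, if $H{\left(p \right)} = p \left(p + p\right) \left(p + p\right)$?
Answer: $- \frac{452617736}{2800805} \approx -161.6$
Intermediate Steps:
$H{\left(p \right)} = 4 p^{3}$ ($H{\left(p \right)} = p 2 p 2 p = p 4 p^{2} = 4 p^{3}$)
$- \frac{1956}{1505} + \frac{\left(H{\left(42 \right)} + 435\right) + 1537}{-1861} = - \frac{1956}{1505} + \frac{\left(4 \cdot 42^{3} + 435\right) + 1537}{-1861} = \left(-1956\right) \frac{1}{1505} + \left(\left(4 \cdot 74088 + 435\right) + 1537\right) \left(- \frac{1}{1861}\right) = - \frac{1956}{1505} + \left(\left(296352 + 435\right) + 1537\right) \left(- \frac{1}{1861}\right) = - \frac{1956}{1505} + \left(296787 + 1537\right) \left(- \frac{1}{1861}\right) = - \frac{1956}{1505} + 298324 \left(- \frac{1}{1861}\right) = - \frac{1956}{1505} - \frac{298324}{1861} = - \frac{452617736}{2800805}$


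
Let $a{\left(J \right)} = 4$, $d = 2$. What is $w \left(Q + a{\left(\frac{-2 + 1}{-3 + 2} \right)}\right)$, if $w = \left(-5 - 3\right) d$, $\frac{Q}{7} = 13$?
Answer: $-1520$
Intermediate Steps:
$Q = 91$ ($Q = 7 \cdot 13 = 91$)
$w = -16$ ($w = \left(-5 - 3\right) 2 = \left(-8\right) 2 = -16$)
$w \left(Q + a{\left(\frac{-2 + 1}{-3 + 2} \right)}\right) = - 16 \left(91 + 4\right) = \left(-16\right) 95 = -1520$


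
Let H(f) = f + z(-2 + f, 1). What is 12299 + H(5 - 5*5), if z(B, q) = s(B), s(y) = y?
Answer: 12257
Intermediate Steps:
z(B, q) = B
H(f) = -2 + 2*f (H(f) = f + (-2 + f) = -2 + 2*f)
12299 + H(5 - 5*5) = 12299 + (-2 + 2*(5 - 5*5)) = 12299 + (-2 + 2*(5 - 25)) = 12299 + (-2 + 2*(-20)) = 12299 + (-2 - 40) = 12299 - 42 = 12257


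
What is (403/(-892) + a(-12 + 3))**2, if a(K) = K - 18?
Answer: 599613169/795664 ≈ 753.60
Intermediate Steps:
a(K) = -18 + K
(403/(-892) + a(-12 + 3))**2 = (403/(-892) + (-18 + (-12 + 3)))**2 = (403*(-1/892) + (-18 - 9))**2 = (-403/892 - 27)**2 = (-24487/892)**2 = 599613169/795664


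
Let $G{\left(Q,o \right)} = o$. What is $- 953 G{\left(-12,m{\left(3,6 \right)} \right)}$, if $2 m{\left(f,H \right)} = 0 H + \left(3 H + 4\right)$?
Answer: $-10483$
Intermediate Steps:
$m{\left(f,H \right)} = 2 + \frac{3 H}{2}$ ($m{\left(f,H \right)} = \frac{0 H + \left(3 H + 4\right)}{2} = \frac{0 + \left(4 + 3 H\right)}{2} = \frac{4 + 3 H}{2} = 2 + \frac{3 H}{2}$)
$- 953 G{\left(-12,m{\left(3,6 \right)} \right)} = - 953 \left(2 + \frac{3}{2} \cdot 6\right) = - 953 \left(2 + 9\right) = \left(-953\right) 11 = -10483$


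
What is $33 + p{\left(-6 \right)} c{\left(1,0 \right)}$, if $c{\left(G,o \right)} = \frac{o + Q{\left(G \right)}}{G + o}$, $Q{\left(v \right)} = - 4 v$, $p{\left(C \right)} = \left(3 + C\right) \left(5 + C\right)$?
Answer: $21$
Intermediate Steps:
$c{\left(G,o \right)} = \frac{o - 4 G}{G + o}$
$33 + p{\left(-6 \right)} c{\left(1,0 \right)} = 33 + \left(15 + \left(-6\right)^{2} + 8 \left(-6\right)\right) \frac{0 - 4}{1 + 0} = 33 + \left(15 + 36 - 48\right) \frac{0 - 4}{1} = 33 + 3 \cdot 1 \left(-4\right) = 33 + 3 \left(-4\right) = 33 - 12 = 21$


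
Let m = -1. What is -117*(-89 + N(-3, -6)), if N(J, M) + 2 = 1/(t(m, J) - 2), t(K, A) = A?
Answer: 53352/5 ≈ 10670.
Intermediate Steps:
N(J, M) = -2 + 1/(-2 + J) (N(J, M) = -2 + 1/(J - 2) = -2 + 1/(-2 + J))
-117*(-89 + N(-3, -6)) = -117*(-89 + (5 - 2*(-3))/(-2 - 3)) = -117*(-89 + (5 + 6)/(-5)) = -117*(-89 - ⅕*11) = -117*(-89 - 11/5) = -117*(-456/5) = 53352/5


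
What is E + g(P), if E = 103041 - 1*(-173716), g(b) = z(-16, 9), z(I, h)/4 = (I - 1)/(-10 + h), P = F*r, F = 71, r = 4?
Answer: 276825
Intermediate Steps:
P = 284 (P = 71*4 = 284)
z(I, h) = 4*(-1 + I)/(-10 + h) (z(I, h) = 4*((I - 1)/(-10 + h)) = 4*((-1 + I)/(-10 + h)) = 4*(-1 + I)/(-10 + h))
g(b) = 68 (g(b) = 4*(-1 - 16)/(-10 + 9) = 4*(-17)/(-1) = 4*(-1)*(-17) = 68)
E = 276757 (E = 103041 + 173716 = 276757)
E + g(P) = 276757 + 68 = 276825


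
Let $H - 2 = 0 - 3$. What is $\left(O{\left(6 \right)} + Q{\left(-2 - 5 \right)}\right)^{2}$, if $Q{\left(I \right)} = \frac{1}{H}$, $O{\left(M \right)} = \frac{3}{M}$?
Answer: $\frac{1}{4} \approx 0.25$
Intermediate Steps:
$H = -1$ ($H = 2 + \left(0 - 3\right) = 2 - 3 = -1$)
$Q{\left(I \right)} = -1$ ($Q{\left(I \right)} = \frac{1}{-1} = -1$)
$\left(O{\left(6 \right)} + Q{\left(-2 - 5 \right)}\right)^{2} = \left(\frac{3}{6} - 1\right)^{2} = \left(3 \cdot \frac{1}{6} - 1\right)^{2} = \left(\frac{1}{2} - 1\right)^{2} = \left(- \frac{1}{2}\right)^{2} = \frac{1}{4}$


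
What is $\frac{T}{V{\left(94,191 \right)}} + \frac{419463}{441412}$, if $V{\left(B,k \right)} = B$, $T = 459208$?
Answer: $\frac{101369675609}{20746364} \approx 4886.1$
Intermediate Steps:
$\frac{T}{V{\left(94,191 \right)}} + \frac{419463}{441412} = \frac{459208}{94} + \frac{419463}{441412} = 459208 \cdot \frac{1}{94} + 419463 \cdot \frac{1}{441412} = \frac{229604}{47} + \frac{419463}{441412} = \frac{101369675609}{20746364}$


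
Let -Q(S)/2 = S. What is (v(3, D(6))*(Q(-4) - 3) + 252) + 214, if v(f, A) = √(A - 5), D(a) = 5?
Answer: 466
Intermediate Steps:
Q(S) = -2*S
v(f, A) = √(-5 + A)
(v(3, D(6))*(Q(-4) - 3) + 252) + 214 = (√(-5 + 5)*(-2*(-4) - 3) + 252) + 214 = (√0*(8 - 3) + 252) + 214 = (0*5 + 252) + 214 = (0 + 252) + 214 = 252 + 214 = 466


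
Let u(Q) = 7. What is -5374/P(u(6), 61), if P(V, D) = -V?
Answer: 5374/7 ≈ 767.71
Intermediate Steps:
-5374/P(u(6), 61) = -5374/((-1*7)) = -5374/(-7) = -5374*(-1/7) = 5374/7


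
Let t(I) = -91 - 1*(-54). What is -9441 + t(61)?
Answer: -9478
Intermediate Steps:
t(I) = -37 (t(I) = -91 + 54 = -37)
-9441 + t(61) = -9441 - 37 = -9478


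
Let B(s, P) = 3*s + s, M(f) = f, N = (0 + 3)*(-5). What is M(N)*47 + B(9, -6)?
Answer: -669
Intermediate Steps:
N = -15 (N = 3*(-5) = -15)
B(s, P) = 4*s
M(N)*47 + B(9, -6) = -15*47 + 4*9 = -705 + 36 = -669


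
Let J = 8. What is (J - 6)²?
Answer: 4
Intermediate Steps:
(J - 6)² = (8 - 6)² = 2² = 4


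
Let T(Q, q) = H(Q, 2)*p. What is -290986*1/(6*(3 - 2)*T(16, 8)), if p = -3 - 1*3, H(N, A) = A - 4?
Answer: -145493/36 ≈ -4041.5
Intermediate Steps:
H(N, A) = -4 + A
p = -6 (p = -3 - 3 = -6)
T(Q, q) = 12 (T(Q, q) = (-4 + 2)*(-6) = -2*(-6) = 12)
-290986*1/(6*(3 - 2)*T(16, 8)) = -290986*1/(72*(3 - 2)) = -290986/((6*1)*12) = -290986/(6*12) = -290986/72 = -290986*1/72 = -145493/36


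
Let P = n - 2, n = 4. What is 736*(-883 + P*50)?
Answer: -576288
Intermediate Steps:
P = 2 (P = 4 - 2 = 2)
736*(-883 + P*50) = 736*(-883 + 2*50) = 736*(-883 + 100) = 736*(-783) = -576288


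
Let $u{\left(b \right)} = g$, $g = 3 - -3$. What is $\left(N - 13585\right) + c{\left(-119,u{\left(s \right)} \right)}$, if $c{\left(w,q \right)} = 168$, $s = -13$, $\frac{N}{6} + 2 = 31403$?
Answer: $174989$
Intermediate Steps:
$N = 188406$ ($N = -12 + 6 \cdot 31403 = -12 + 188418 = 188406$)
$g = 6$ ($g = 3 + 3 = 6$)
$u{\left(b \right)} = 6$
$\left(N - 13585\right) + c{\left(-119,u{\left(s \right)} \right)} = \left(188406 - 13585\right) + 168 = 174821 + 168 = 174989$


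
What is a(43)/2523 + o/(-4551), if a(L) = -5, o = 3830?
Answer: -1076205/1275797 ≈ -0.84356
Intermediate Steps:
a(43)/2523 + o/(-4551) = -5/2523 + 3830/(-4551) = -5*1/2523 + 3830*(-1/4551) = -5/2523 - 3830/4551 = -1076205/1275797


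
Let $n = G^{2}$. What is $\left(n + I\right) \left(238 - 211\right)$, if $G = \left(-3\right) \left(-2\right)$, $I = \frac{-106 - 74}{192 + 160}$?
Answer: $\frac{84321}{88} \approx 958.19$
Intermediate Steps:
$I = - \frac{45}{88}$ ($I = - \frac{180}{352} = \left(-180\right) \frac{1}{352} = - \frac{45}{88} \approx -0.51136$)
$G = 6$
$n = 36$ ($n = 6^{2} = 36$)
$\left(n + I\right) \left(238 - 211\right) = \left(36 - \frac{45}{88}\right) \left(238 - 211\right) = \frac{3123}{88} \cdot 27 = \frac{84321}{88}$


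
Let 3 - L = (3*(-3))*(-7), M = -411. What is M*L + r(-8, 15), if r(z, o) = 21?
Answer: 24681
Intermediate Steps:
L = -60 (L = 3 - 3*(-3)*(-7) = 3 - (-9)*(-7) = 3 - 1*63 = 3 - 63 = -60)
M*L + r(-8, 15) = -411*(-60) + 21 = 24660 + 21 = 24681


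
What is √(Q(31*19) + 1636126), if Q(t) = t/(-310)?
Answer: √163612410/10 ≈ 1279.1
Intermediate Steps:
Q(t) = -t/310 (Q(t) = t*(-1/310) = -t/310)
√(Q(31*19) + 1636126) = √(-19/10 + 1636126) = √(16361241/10) = √163612410/10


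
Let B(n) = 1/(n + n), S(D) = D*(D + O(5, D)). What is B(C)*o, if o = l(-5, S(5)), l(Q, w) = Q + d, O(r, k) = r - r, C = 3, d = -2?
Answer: -7/6 ≈ -1.1667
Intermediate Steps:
O(r, k) = 0
S(D) = D² (S(D) = D*(D + 0) = D*D = D²)
B(n) = 1/(2*n)
l(Q, w) = -2 + Q (l(Q, w) = Q - 2 = -2 + Q)
o = -7 (o = -2 - 5 = -7)
B(C)*o = ((½)/3)*(-7) = ((½)*(⅓))*(-7) = (⅙)*(-7) = -7/6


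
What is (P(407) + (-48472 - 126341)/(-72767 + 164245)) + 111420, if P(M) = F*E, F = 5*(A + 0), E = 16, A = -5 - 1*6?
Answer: 10111803307/91478 ≈ 1.1054e+5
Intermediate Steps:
A = -11 (A = -5 - 6 = -11)
F = -55 (F = 5*(-11 + 0) = 5*(-11) = -55)
P(M) = -880 (P(M) = -55*16 = -880)
(P(407) + (-48472 - 126341)/(-72767 + 164245)) + 111420 = (-880 + (-48472 - 126341)/(-72767 + 164245)) + 111420 = (-880 - 174813/91478) + 111420 = -80675453/91478 + 111420 = 10111803307/91478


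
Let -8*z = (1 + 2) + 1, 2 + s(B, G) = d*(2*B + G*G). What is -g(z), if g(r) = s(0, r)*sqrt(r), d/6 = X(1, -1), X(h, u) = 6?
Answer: -7*I*sqrt(2)/2 ≈ -4.9497*I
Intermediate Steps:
d = 36 (d = 6*6 = 36)
s(B, G) = -2 + 36*G**2 + 72*B (s(B, G) = -2 + 36*(2*B + G*G) = -2 + 36*(2*B + G**2) = -2 + 36*(G**2 + 2*B) = -2 + (36*G**2 + 72*B) = -2 + 36*G**2 + 72*B)
z = -1/2 (z = -((1 + 2) + 1)/8 = -(3 + 1)/8 = -1/8*4 = -1/2 ≈ -0.50000)
g(r) = sqrt(r)*(-2 + 36*r**2) (g(r) = (-2 + 36*r**2 + 72*0)*sqrt(r) = (-2 + 36*r**2 + 0)*sqrt(r) = (-2 + 36*r**2)*sqrt(r) = sqrt(r)*(-2 + 36*r**2))
-g(z) = -sqrt(-1/2)*(-2 + 36*(-1/2)**2) = -I*sqrt(2)/2*(-2 + 36*(1/4)) = -I*sqrt(2)/2*(-2 + 9) = -I*sqrt(2)/2*7 = -7*I*sqrt(2)/2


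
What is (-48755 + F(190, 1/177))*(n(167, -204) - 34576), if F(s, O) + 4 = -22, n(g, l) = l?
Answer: 1696603180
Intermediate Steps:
F(s, O) = -26 (F(s, O) = -4 - 22 = -26)
(-48755 + F(190, 1/177))*(n(167, -204) - 34576) = (-48755 - 26)*(-204 - 34576) = -48781*(-34780) = 1696603180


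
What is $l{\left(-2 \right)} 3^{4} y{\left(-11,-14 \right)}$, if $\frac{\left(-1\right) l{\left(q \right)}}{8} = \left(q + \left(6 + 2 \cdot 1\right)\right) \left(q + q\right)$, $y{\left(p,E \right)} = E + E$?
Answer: $-435456$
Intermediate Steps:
$y{\left(p,E \right)} = 2 E$
$l{\left(q \right)} = - 16 q \left(8 + q\right)$ ($l{\left(q \right)} = - 8 \left(q + \left(6 + 2 \cdot 1\right)\right) \left(q + q\right) = - 8 \left(q + \left(6 + 2\right)\right) 2 q = - 8 \left(q + 8\right) 2 q = - 8 \left(8 + q\right) 2 q = - 8 \cdot 2 q \left(8 + q\right) = - 16 q \left(8 + q\right)$)
$l{\left(-2 \right)} 3^{4} y{\left(-11,-14 \right)} = \left(-16\right) \left(-2\right) \left(8 - 2\right) 3^{4} \cdot 2 \left(-14\right) = \left(-16\right) \left(-2\right) 6 \cdot 81 \left(-28\right) = 192 \cdot 81 \left(-28\right) = 15552 \left(-28\right) = -435456$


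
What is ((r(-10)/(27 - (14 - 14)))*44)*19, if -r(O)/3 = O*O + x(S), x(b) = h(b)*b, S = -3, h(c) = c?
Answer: -91124/9 ≈ -10125.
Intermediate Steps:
x(b) = b² (x(b) = b*b = b²)
r(O) = -27 - 3*O² (r(O) = -3*(O*O + (-3)²) = -3*(O² + 9) = -3*(9 + O²) = -27 - 3*O²)
((r(-10)/(27 - (14 - 14)))*44)*19 = (((-27 - 3*(-10)²)/(27 - (14 - 14)))*44)*19 = (((-27 - 3*100)/(27 - 1*0))*44)*19 = (((-27 - 300)/(27 + 0))*44)*19 = (-327/27*44)*19 = (-327*1/27*44)*19 = -109/9*44*19 = -4796/9*19 = -91124/9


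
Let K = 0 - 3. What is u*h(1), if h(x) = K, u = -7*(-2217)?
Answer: -46557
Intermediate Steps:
u = 15519
K = -3
h(x) = -3
u*h(1) = 15519*(-3) = -46557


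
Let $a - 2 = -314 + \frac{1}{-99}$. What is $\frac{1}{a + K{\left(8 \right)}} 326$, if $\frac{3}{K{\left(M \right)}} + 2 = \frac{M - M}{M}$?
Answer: $- \frac{64548}{62075} \approx -1.0398$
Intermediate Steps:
$K{\left(M \right)} = - \frac{3}{2}$ ($K{\left(M \right)} = \frac{3}{-2 + \frac{M - M}{M}} = \frac{3}{-2 + \frac{0}{M}} = \frac{3}{-2 + 0} = \frac{3}{-2} = 3 \left(- \frac{1}{2}\right) = - \frac{3}{2}$)
$a = - \frac{30889}{99}$ ($a = 2 - \left(314 - \frac{1}{-99}\right) = 2 - \frac{31087}{99} = - \frac{30889}{99} \approx -312.01$)
$\frac{1}{a + K{\left(8 \right)}} 326 = \frac{1}{- \frac{30889}{99} - \frac{3}{2}} \cdot 326 = \frac{1}{- \frac{62075}{198}} \cdot 326 = \left(- \frac{198}{62075}\right) 326 = - \frac{64548}{62075}$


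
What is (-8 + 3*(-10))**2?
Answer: 1444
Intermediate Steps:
(-8 + 3*(-10))**2 = (-8 - 30)**2 = (-38)**2 = 1444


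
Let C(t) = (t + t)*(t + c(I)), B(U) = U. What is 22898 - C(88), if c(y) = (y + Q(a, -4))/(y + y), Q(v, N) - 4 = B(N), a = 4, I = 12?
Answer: 7322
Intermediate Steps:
Q(v, N) = 4 + N
c(y) = ½ (c(y) = (y + (4 - 4))/(y + y) = (y + 0)/((2*y)) = y*(1/(2*y)) = ½)
C(t) = 2*t*(½ + t) (C(t) = (t + t)*(t + ½) = (2*t)*(½ + t) = 2*t*(½ + t))
22898 - C(88) = 22898 - 88*(1 + 2*88) = 22898 - 88*(1 + 176) = 22898 - 88*177 = 22898 - 1*15576 = 22898 - 15576 = 7322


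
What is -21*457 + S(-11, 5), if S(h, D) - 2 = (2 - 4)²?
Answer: -9591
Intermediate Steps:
S(h, D) = 6 (S(h, D) = 2 + (2 - 4)² = 2 + (-2)² = 2 + 4 = 6)
-21*457 + S(-11, 5) = -21*457 + 6 = -9597 + 6 = -9591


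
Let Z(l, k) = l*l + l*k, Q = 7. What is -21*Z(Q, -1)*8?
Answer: -7056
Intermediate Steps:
Z(l, k) = l² + k*l
-21*Z(Q, -1)*8 = -147*(-1 + 7)*8 = -147*6*8 = -21*42*8 = -882*8 = -7056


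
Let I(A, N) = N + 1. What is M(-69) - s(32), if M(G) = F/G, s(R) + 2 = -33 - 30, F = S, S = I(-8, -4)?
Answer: 1496/23 ≈ 65.043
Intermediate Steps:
I(A, N) = 1 + N
S = -3 (S = 1 - 4 = -3)
F = -3
s(R) = -65 (s(R) = -2 + (-33 - 30) = -2 - 63 = -65)
M(G) = -3/G
M(-69) - s(32) = -3/(-69) - 1*(-65) = -3*(-1/69) + 65 = 1/23 + 65 = 1496/23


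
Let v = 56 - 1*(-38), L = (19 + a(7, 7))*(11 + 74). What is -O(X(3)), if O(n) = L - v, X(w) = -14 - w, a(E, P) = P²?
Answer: -5686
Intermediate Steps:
L = 5780 (L = (19 + 7²)*(11 + 74) = (19 + 49)*85 = 68*85 = 5780)
v = 94 (v = 56 + 38 = 94)
O(n) = 5686 (O(n) = 5780 - 1*94 = 5780 - 94 = 5686)
-O(X(3)) = -1*5686 = -5686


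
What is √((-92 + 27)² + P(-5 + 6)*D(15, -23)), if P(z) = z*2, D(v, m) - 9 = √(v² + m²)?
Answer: √(4243 + 2*√754) ≈ 65.558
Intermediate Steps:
D(v, m) = 9 + √(m² + v²) (D(v, m) = 9 + √(v² + m²) = 9 + √(m² + v²))
P(z) = 2*z
√((-92 + 27)² + P(-5 + 6)*D(15, -23)) = √((-92 + 27)² + (2*(-5 + 6))*(9 + √((-23)² + 15²))) = √((-65)² + (2*1)*(9 + √(529 + 225))) = √(4225 + 2*(9 + √754)) = √(4225 + (18 + 2*√754)) = √(4243 + 2*√754)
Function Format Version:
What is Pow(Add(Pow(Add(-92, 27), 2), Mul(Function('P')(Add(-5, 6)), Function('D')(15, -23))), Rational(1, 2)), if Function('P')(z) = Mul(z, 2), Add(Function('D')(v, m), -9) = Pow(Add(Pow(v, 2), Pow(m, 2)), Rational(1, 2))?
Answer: Pow(Add(4243, Mul(2, Pow(754, Rational(1, 2)))), Rational(1, 2)) ≈ 65.558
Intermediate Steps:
Function('D')(v, m) = Add(9, Pow(Add(Pow(m, 2), Pow(v, 2)), Rational(1, 2))) (Function('D')(v, m) = Add(9, Pow(Add(Pow(v, 2), Pow(m, 2)), Rational(1, 2))) = Add(9, Pow(Add(Pow(m, 2), Pow(v, 2)), Rational(1, 2))))
Function('P')(z) = Mul(2, z)
Pow(Add(Pow(Add(-92, 27), 2), Mul(Function('P')(Add(-5, 6)), Function('D')(15, -23))), Rational(1, 2)) = Pow(Add(Pow(Add(-92, 27), 2), Mul(Mul(2, Add(-5, 6)), Add(9, Pow(Add(Pow(-23, 2), Pow(15, 2)), Rational(1, 2))))), Rational(1, 2)) = Pow(Add(Pow(-65, 2), Mul(Mul(2, 1), Add(9, Pow(Add(529, 225), Rational(1, 2))))), Rational(1, 2)) = Pow(Add(4225, Mul(2, Add(9, Pow(754, Rational(1, 2))))), Rational(1, 2)) = Pow(Add(4225, Add(18, Mul(2, Pow(754, Rational(1, 2))))), Rational(1, 2)) = Pow(Add(4243, Mul(2, Pow(754, Rational(1, 2)))), Rational(1, 2))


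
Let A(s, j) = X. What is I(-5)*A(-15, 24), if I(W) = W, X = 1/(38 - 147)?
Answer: 5/109 ≈ 0.045872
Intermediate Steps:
X = -1/109 (X = 1/(-109) = -1/109 ≈ -0.0091743)
A(s, j) = -1/109
I(-5)*A(-15, 24) = -5*(-1/109) = 5/109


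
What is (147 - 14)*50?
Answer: 6650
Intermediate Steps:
(147 - 14)*50 = 133*50 = 6650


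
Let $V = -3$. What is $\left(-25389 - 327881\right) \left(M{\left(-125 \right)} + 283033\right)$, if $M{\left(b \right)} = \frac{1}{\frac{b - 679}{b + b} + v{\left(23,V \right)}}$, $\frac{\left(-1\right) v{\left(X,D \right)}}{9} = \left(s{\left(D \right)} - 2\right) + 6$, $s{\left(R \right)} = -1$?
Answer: $- \frac{297261508737680}{2973} \approx -9.9987 \cdot 10^{10}$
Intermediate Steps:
$v{\left(X,D \right)} = -27$ ($v{\left(X,D \right)} = - 9 \left(\left(-1 - 2\right) + 6\right) = - 9 \left(-3 + 6\right) = \left(-9\right) 3 = -27$)
$M{\left(b \right)} = \frac{1}{-27 + \frac{-679 + b}{2 b}}$ ($M{\left(b \right)} = \frac{1}{\frac{b - 679}{b + b} - 27} = \frac{1}{\frac{-679 + b}{2 b} - 27} = \frac{1}{-27 + \frac{-679 + b}{2 b}}$)
$\left(-25389 - 327881\right) \left(M{\left(-125 \right)} + 283033\right) = \left(-25389 - 327881\right) \left(\left(-2\right) \left(-125\right) \frac{1}{679 + 53 \left(-125\right)} + 283033\right) = - 353270 \left(\left(-2\right) \left(-125\right) \frac{1}{679 - 6625} + 283033\right) = - 353270 \left(\left(-2\right) \left(-125\right) \frac{1}{-5946} + 283033\right) = - 353270 \left(\left(-2\right) \left(-125\right) \left(- \frac{1}{5946}\right) + 283033\right) = - 353270 \left(- \frac{125}{2973} + 283033\right) = \left(-353270\right) \frac{841456984}{2973} = - \frac{297261508737680}{2973}$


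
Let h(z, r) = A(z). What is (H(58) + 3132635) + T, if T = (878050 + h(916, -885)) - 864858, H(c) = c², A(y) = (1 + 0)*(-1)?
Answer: 3149190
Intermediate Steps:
A(y) = -1 (A(y) = 1*(-1) = -1)
h(z, r) = -1
T = 13191 (T = (878050 - 1) - 864858 = 878049 - 864858 = 13191)
(H(58) + 3132635) + T = (58² + 3132635) + 13191 = (3364 + 3132635) + 13191 = 3135999 + 13191 = 3149190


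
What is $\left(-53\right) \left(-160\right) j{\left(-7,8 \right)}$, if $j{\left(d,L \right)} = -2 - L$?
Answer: $-84800$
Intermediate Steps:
$\left(-53\right) \left(-160\right) j{\left(-7,8 \right)} = \left(-53\right) \left(-160\right) \left(-2 - 8\right) = 8480 \left(-2 - 8\right) = 8480 \left(-10\right) = -84800$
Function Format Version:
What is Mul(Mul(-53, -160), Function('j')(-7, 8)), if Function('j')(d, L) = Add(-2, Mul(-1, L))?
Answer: -84800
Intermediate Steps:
Mul(Mul(-53, -160), Function('j')(-7, 8)) = Mul(Mul(-53, -160), Add(-2, Mul(-1, 8))) = Mul(8480, Add(-2, -8)) = Mul(8480, -10) = -84800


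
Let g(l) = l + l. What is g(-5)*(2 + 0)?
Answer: -20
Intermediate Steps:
g(l) = 2*l
g(-5)*(2 + 0) = (2*(-5))*(2 + 0) = -10*2 = -20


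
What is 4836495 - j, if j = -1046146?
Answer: 5882641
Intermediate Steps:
4836495 - j = 4836495 - 1*(-1046146) = 4836495 + 1046146 = 5882641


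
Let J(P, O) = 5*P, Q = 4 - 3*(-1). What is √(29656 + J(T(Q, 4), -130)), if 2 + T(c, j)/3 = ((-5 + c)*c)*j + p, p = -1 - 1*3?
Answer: √30406 ≈ 174.37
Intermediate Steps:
p = -4 (p = -1 - 3 = -4)
Q = 7 (Q = 4 + 3 = 7)
T(c, j) = -18 + 3*c*j*(-5 + c) (T(c, j) = -6 + 3*(((-5 + c)*c)*j - 4) = -6 + 3*((c*(-5 + c))*j - 4) = -6 + 3*(c*j*(-5 + c) - 4) = -6 + 3*(-4 + c*j*(-5 + c)) = -6 + (-12 + 3*c*j*(-5 + c)) = -18 + 3*c*j*(-5 + c))
√(29656 + J(T(Q, 4), -130)) = √(29656 + 5*(-18 - 15*7*4 + 3*4*7²)) = √(29656 + 5*(-18 - 420 + 3*4*49)) = √(29656 + 5*(-18 - 420 + 588)) = √(29656 + 5*150) = √(29656 + 750) = √30406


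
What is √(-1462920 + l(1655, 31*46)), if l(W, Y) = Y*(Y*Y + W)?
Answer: 3*√322292654 ≈ 53858.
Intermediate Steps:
l(W, Y) = Y*(W + Y²) (l(W, Y) = Y*(Y² + W) = Y*(W + Y²))
√(-1462920 + l(1655, 31*46)) = √(-1462920 + (31*46)*(1655 + (31*46)²)) = √(-1462920 + 1426*(1655 + 1426²)) = √(-1462920 + 1426*(1655 + 2033476)) = √(-1462920 + 1426*2035131) = √(-1462920 + 2902096806) = √2900633886 = 3*√322292654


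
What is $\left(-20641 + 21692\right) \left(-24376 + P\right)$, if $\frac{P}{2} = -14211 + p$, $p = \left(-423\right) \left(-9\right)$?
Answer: $-47488384$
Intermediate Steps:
$p = 3807$
$P = -20808$ ($P = 2 \left(-14211 + 3807\right) = 2 \left(-10404\right) = -20808$)
$\left(-20641 + 21692\right) \left(-24376 + P\right) = \left(-20641 + 21692\right) \left(-24376 - 20808\right) = 1051 \left(-45184\right) = -47488384$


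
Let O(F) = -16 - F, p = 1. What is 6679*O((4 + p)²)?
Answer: -273839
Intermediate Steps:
6679*O((4 + p)²) = 6679*(-16 - (4 + 1)²) = 6679*(-16 - 1*5²) = 6679*(-16 - 1*25) = 6679*(-16 - 25) = 6679*(-41) = -273839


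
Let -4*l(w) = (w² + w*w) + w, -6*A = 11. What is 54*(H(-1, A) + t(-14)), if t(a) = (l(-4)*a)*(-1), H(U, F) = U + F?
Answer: -5445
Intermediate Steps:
A = -11/6 (A = -⅙*11 = -11/6 ≈ -1.8333)
H(U, F) = F + U
l(w) = -w²/2 - w/4 (l(w) = -((w² + w*w) + w)/4 = -((w² + w²) + w)/4 = -(2*w² + w)/4 = -(w + 2*w²)/4 = -w²/2 - w/4)
t(a) = 7*a (t(a) = ((-¼*(-4)*(1 + 2*(-4)))*a)*(-1) = ((-¼*(-4)*(1 - 8))*a)*(-1) = ((-¼*(-4)*(-7))*a)*(-1) = -7*a*(-1) = 7*a)
54*(H(-1, A) + t(-14)) = 54*((-11/6 - 1) + 7*(-14)) = 54*(-17/6 - 98) = 54*(-605/6) = -5445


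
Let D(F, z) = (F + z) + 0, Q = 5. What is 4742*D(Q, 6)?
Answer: 52162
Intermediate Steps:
D(F, z) = F + z
4742*D(Q, 6) = 4742*(5 + 6) = 4742*11 = 52162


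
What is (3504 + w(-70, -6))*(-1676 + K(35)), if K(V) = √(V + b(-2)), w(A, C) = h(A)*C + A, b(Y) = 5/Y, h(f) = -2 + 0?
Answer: -5775496 + 1723*√130 ≈ -5.7558e+6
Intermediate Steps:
h(f) = -2
w(A, C) = A - 2*C (w(A, C) = -2*C + A = A - 2*C)
K(V) = √(-5/2 + V) (K(V) = √(V + 5/(-2)) = √(V + 5*(-½)) = √(V - 5/2) = √(-5/2 + V))
(3504 + w(-70, -6))*(-1676 + K(35)) = (3504 + (-70 - 2*(-6)))*(-1676 + √(-10 + 4*35)/2) = (3504 + (-70 + 12))*(-1676 + √(-10 + 140)/2) = (3504 - 58)*(-1676 + √130/2) = 3446*(-1676 + √130/2) = -5775496 + 1723*√130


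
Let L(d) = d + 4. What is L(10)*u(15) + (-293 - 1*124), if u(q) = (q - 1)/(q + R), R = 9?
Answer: -2453/6 ≈ -408.83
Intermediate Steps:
L(d) = 4 + d
u(q) = (-1 + q)/(9 + q) (u(q) = (q - 1)/(q + 9) = (-1 + q)/(9 + q))
L(10)*u(15) + (-293 - 1*124) = (4 + 10)*((-1 + 15)/(9 + 15)) + (-293 - 1*124) = 14*(14/24) + (-293 - 124) = 14*((1/24)*14) - 417 = 14*(7/12) - 417 = 49/6 - 417 = -2453/6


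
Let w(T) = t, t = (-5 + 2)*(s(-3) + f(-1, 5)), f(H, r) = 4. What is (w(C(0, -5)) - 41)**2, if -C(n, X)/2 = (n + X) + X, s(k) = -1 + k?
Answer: 1681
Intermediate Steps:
C(n, X) = -4*X - 2*n (C(n, X) = -2*((n + X) + X) = -2*((X + n) + X) = -2*(n + 2*X) = -4*X - 2*n)
t = 0 (t = (-5 + 2)*((-1 - 3) + 4) = -3*(-4 + 4) = -3*0 = 0)
w(T) = 0
(w(C(0, -5)) - 41)**2 = (0 - 41)**2 = (-41)**2 = 1681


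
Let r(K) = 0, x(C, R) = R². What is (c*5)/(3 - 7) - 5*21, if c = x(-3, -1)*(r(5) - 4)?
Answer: -100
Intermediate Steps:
c = -4 (c = (-1)²*(0 - 4) = 1*(-4) = -4)
(c*5)/(3 - 7) - 5*21 = (-4*5)/(3 - 7) - 5*21 = -20/(-4) - 1*105 = -20*(-¼) - 105 = 5 - 105 = -100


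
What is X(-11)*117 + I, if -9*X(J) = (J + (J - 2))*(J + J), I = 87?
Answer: -6777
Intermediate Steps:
X(J) = -2*J*(-2 + 2*J)/9 (X(J) = -(J + (J - 2))*(J + J)/9 = -(J + (-2 + J))*2*J/9 = -(-2 + 2*J)*2*J/9 = -2*J*(-2 + 2*J)/9)
X(-11)*117 + I = ((4/9)*(-11)*(1 - 1*(-11)))*117 + 87 = ((4/9)*(-11)*(1 + 11))*117 + 87 = ((4/9)*(-11)*12)*117 + 87 = -176/3*117 + 87 = -6864 + 87 = -6777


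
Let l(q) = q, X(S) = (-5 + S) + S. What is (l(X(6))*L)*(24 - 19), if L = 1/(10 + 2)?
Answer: 35/12 ≈ 2.9167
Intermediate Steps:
X(S) = -5 + 2*S
L = 1/12 ≈ 0.083333
(l(X(6))*L)*(24 - 19) = ((-5 + 2*6)*(1/12))*(24 - 19) = ((-5 + 12)*(1/12))*5 = (7*(1/12))*5 = (7/12)*5 = 35/12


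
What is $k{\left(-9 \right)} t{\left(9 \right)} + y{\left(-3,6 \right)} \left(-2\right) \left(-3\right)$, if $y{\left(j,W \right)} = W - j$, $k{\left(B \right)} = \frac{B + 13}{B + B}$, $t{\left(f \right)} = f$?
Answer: $52$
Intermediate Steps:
$k{\left(B \right)} = \frac{13 + B}{2 B}$
$k{\left(-9 \right)} t{\left(9 \right)} + y{\left(-3,6 \right)} \left(-2\right) \left(-3\right) = \frac{13 - 9}{2 \left(-9\right)} 9 + \left(6 - -3\right) \left(-2\right) \left(-3\right) = \frac{1}{2} \left(- \frac{1}{9}\right) 4 \cdot 9 + \left(6 + 3\right) \left(-2\right) \left(-3\right) = \left(- \frac{2}{9}\right) 9 + 9 \left(-2\right) \left(-3\right) = -2 - -54 = -2 + 54 = 52$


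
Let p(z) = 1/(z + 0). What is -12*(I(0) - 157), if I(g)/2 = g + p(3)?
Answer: 1876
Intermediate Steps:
p(z) = 1/z
I(g) = 2/3 + 2*g (I(g) = 2*(g + 1/3) = 2*(1/3 + g) = 2/3 + 2*g)
-12*(I(0) - 157) = -12*((2/3 + 2*0) - 157) = -12*((2/3 + 0) - 157) = -12*(2/3 - 157) = -12*(-469/3) = 1876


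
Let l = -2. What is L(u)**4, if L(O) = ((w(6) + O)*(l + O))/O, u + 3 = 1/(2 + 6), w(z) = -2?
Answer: 5352009260481/1146228736 ≈ 4669.2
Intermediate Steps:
u = -23/8 (u = -3 + 1/(2 + 6) = -3 + 1/8 = -23/8 ≈ -2.8750)
L(O) = (-2 + O)**2/O (L(O) = ((-2 + O)*(-2 + O))/O = (-2 + O)**2/O)
L(u)**4 = (-4 - 23/8 + 4/(-23/8))**4 = (-4 - 23/8 + 4*(-8/23))**4 = (-4 - 23/8 - 32/23)**4 = (-1521/184)**4 = 5352009260481/1146228736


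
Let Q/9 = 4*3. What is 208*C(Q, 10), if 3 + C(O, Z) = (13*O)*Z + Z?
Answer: 2921776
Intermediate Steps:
Q = 108 (Q = 9*(4*3) = 9*12 = 108)
C(O, Z) = -3 + Z + 13*O*Z (C(O, Z) = -3 + ((13*O)*Z + Z) = -3 + (13*O*Z + Z) = -3 + (Z + 13*O*Z) = -3 + Z + 13*O*Z)
208*C(Q, 10) = 208*(-3 + 10 + 13*108*10) = 208*(-3 + 10 + 14040) = 208*14047 = 2921776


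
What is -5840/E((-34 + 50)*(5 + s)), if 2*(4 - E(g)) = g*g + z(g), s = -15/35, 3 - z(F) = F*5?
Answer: 572320/243979 ≈ 2.3458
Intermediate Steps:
z(F) = 3 - 5*F (z(F) = 3 - F*5 = 3 - 5*F)
s = -3/7 (s = -15*1/35 = -3/7 ≈ -0.42857)
E(g) = 5/2 - g²/2 + 5*g/2 (E(g) = 4 - (g*g + (3 - 5*g))/2 = 4 - (g² + (3 - 5*g))/2 = 4 - (3 + g² - 5*g)/2 = 4 + (-3/2 - g²/2 + 5*g/2) = 5/2 - g²/2 + 5*g/2)
-5840/E((-34 + 50)*(5 + s)) = -5840/(5/2 - (-34 + 50)²*(5 - 3/7)²/2 + 5*((-34 + 50)*(5 - 3/7))/2) = -5840/(5/2 - (16*(32/7))²/2 + 5*(16*(32/7))/2) = -5840/(5/2 - (512/7)²/2 + (5/2)*(512/7)) = -5840/(5/2 - ½*262144/49 + 1280/7) = -5840/(5/2 - 131072/49 + 1280/7) = -5840/(-243979/98) = -5840*(-98/243979) = 572320/243979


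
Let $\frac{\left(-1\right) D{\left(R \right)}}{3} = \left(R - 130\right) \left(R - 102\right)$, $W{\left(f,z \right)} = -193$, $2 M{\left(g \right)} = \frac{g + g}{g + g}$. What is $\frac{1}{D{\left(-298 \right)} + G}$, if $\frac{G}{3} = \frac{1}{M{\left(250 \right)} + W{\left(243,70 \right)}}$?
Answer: $- \frac{385}{197736006} \approx -1.947 \cdot 10^{-6}$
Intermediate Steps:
$M{\left(g \right)} = \frac{1}{2}$ ($M{\left(g \right)} = \frac{\left(g + g\right) \frac{1}{g + g}}{2} = \frac{2 g \frac{1}{2 g}}{2} = \frac{1}{2} \cdot 1 = \frac{1}{2}$)
$G = - \frac{6}{385}$ ($G = \frac{3}{\frac{1}{2} - 193} = \frac{3}{- \frac{385}{2}} = 3 \left(- \frac{2}{385}\right) = - \frac{6}{385} \approx -0.015584$)
$D{\left(R \right)} = - 3 \left(-130 + R\right) \left(-102 + R\right)$ ($D{\left(R \right)} = - 3 \left(R - 130\right) \left(R - 102\right) = - 3 \left(-130 + R\right) \left(-102 + R\right)$)
$\frac{1}{D{\left(-298 \right)} + G} = \frac{1}{\left(-39780 - 3 \left(-298\right)^{2} + 696 \left(-298\right)\right) - \frac{6}{385}} = \frac{1}{\left(-39780 - 266412 - 207408\right) - \frac{6}{385}} = \frac{1}{-513600 - \frac{6}{385}} = \frac{1}{- \frac{197736006}{385}} = - \frac{385}{197736006}$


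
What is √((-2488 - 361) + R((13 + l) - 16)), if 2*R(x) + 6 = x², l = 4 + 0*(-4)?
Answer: I*√11406/2 ≈ 53.399*I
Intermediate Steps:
l = 4 (l = 4 + 0 = 4)
R(x) = -3 + x²/2
√((-2488 - 361) + R((13 + l) - 16)) = √((-2488 - 361) + (-3 + ((13 + 4) - 16)²/2)) = √(-2849 + (-3 + (17 - 16)²/2)) = √(-2849 + (-3 + (½)*1²)) = √(-2849 + (-3 + (½)*1)) = √(-2849 + (-3 + ½)) = √(-2849 - 5/2) = √(-5703/2) = I*√11406/2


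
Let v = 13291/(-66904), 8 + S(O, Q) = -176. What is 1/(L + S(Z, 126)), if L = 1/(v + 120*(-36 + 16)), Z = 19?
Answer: -160582891/29547318848 ≈ -0.0054348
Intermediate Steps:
S(O, Q) = -184 (S(O, Q) = -8 - 176 = -184)
v = -13291/66904 (v = 13291*(-1/66904) = -13291/66904 ≈ -0.19866)
L = -66904/160582891 (L = 1/(-13291/66904 + 120*(-36 + 16)) = 1/(-13291/66904 + 120*(-20)) = 1/(-13291/66904 - 2400) = 1/(-160582891/66904) = -66904/160582891 ≈ -0.00041663)
1/(L + S(Z, 126)) = 1/(-66904/160582891 - 184) = 1/(-29547318848/160582891) = -160582891/29547318848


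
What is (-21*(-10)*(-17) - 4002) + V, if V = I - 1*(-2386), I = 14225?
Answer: 9039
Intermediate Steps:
V = 16611 (V = 14225 - 1*(-2386) = 14225 + 2386 = 16611)
(-21*(-10)*(-17) - 4002) + V = (-21*(-10)*(-17) - 4002) + 16611 = (210*(-17) - 4002) + 16611 = (-3570 - 4002) + 16611 = -7572 + 16611 = 9039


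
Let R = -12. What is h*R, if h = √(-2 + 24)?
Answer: -12*√22 ≈ -56.285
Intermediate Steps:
h = √22 ≈ 4.6904
h*R = √22*(-12) = -12*√22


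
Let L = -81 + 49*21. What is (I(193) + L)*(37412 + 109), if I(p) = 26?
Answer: 36545454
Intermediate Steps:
L = 948 (L = -81 + 1029 = 948)
(I(193) + L)*(37412 + 109) = (26 + 948)*(37412 + 109) = 974*37521 = 36545454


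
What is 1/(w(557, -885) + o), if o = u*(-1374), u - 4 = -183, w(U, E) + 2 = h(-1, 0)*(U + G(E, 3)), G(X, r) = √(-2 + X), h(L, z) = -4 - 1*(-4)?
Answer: 1/245944 ≈ 4.0660e-6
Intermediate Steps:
h(L, z) = 0 (h(L, z) = -4 + 4 = 0)
w(U, E) = -2 (w(U, E) = -2 + 0*(U + √(-2 + E)) = -2 + 0 = -2)
u = -179 (u = 4 - 183 = -179)
o = 245946 (o = -179*(-1374) = 245946)
1/(w(557, -885) + o) = 1/(-2 + 245946) = 1/245944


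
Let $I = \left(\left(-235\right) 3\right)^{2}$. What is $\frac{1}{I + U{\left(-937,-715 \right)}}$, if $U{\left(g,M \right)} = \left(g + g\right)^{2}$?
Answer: $\frac{1}{4008901} \approx 2.4944 \cdot 10^{-7}$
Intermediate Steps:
$U{\left(g,M \right)} = 4 g^{2}$ ($U{\left(g,M \right)} = \left(2 g\right)^{2} = 4 g^{2}$)
$I = 497025$ ($I = \left(-705\right)^{2} = 497025$)
$\frac{1}{I + U{\left(-937,-715 \right)}} = \frac{1}{497025 + 4 \left(-937\right)^{2}} = \frac{1}{497025 + 4 \cdot 877969} = \frac{1}{497025 + 3511876} = \frac{1}{4008901}$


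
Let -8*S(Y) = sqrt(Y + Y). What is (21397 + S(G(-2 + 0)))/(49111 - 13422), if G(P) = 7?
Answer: 21397/35689 - sqrt(14)/285512 ≈ 0.59953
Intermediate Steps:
S(Y) = -sqrt(2)*sqrt(Y)/8 (S(Y) = -sqrt(Y + Y)/8 = -sqrt(2)*sqrt(Y)/8)
(21397 + S(G(-2 + 0)))/(49111 - 13422) = (21397 - sqrt(2)*sqrt(7)/8)/(49111 - 13422) = (21397 - sqrt(14)/8)/35689 = (21397 - sqrt(14)/8)*(1/35689) = 21397/35689 - sqrt(14)/285512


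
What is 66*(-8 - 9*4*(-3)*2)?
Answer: 13728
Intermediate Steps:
66*(-8 - 9*4*(-3)*2) = 66*(-8 - (-108)*2) = 66*(-8 - 9*(-24)) = 66*(-8 + 216) = 66*208 = 13728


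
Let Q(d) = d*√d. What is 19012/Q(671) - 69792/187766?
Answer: -34896/93883 + 19012*√671/450241 ≈ 0.72212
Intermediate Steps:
Q(d) = d^(3/2)
19012/Q(671) - 69792/187766 = 19012/(671^(3/2)) - 69792/187766 = 19012/((671*√671)) - 69792*1/187766 = 19012*(√671/450241) - 34896/93883 = 19012*√671/450241 - 34896/93883 = -34896/93883 + 19012*√671/450241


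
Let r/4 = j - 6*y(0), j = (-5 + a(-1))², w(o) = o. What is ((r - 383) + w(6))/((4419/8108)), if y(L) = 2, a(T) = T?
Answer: -2278348/4419 ≈ -515.58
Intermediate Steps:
j = 36 (j = (-5 - 1)² = (-6)² = 36)
r = 96 (r = 4*(36 - 6*2) = 4*(36 - 12) = 4*24 = 96)
((r - 383) + w(6))/((4419/8108)) = ((96 - 383) + 6)/((4419/8108)) = (-287 + 6)/((4419*(1/8108))) = -281/4419/8108 = -281*8108/4419 = -2278348/4419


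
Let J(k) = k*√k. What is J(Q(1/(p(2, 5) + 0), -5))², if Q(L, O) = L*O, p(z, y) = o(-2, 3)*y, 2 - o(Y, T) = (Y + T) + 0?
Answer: -1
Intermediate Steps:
o(Y, T) = 2 - T - Y (o(Y, T) = 2 - ((Y + T) + 0) = 2 - ((T + Y) + 0) = 2 - (T + Y) = 2 + (-T - Y) = 2 - T - Y)
p(z, y) = y (p(z, y) = (2 - 1*3 - 1*(-2))*y = (2 - 3 + 2)*y = 1*y = y)
J(k) = k^(3/2)
J(Q(1/(p(2, 5) + 0), -5))² = ((-5/(5 + 0))^(3/2))² = ((-5/5)^(3/2))² = (((⅕)*(-5))^(3/2))² = ((-1)^(3/2))² = (-I)² = -1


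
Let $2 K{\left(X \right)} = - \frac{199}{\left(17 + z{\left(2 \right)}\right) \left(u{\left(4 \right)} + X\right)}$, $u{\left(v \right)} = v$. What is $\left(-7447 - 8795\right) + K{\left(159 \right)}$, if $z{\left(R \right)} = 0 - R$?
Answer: $- \frac{79423579}{4890} \approx -16242.0$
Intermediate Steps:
$z{\left(R \right)} = - R$
$K{\left(X \right)} = - \frac{199}{2 \left(60 + 15 X\right)}$ ($K{\left(X \right)} = \frac{\left(-199\right) \frac{1}{\left(17 - 2\right) \left(4 + X\right)}}{2} = \frac{\left(-199\right) \frac{1}{15 \left(4 + X\right)}}{2} = \frac{\left(-199\right) \frac{1}{60 + 15 X}}{2} = - \frac{199}{2 \left(60 + 15 X\right)}$)
$\left(-7447 - 8795\right) + K{\left(159 \right)} = \left(-7447 - 8795\right) - \frac{199}{120 + 30 \cdot 159} = -16242 - \frac{199}{120 + 4770} = -16242 - \frac{199}{4890} = - \frac{79423579}{4890}$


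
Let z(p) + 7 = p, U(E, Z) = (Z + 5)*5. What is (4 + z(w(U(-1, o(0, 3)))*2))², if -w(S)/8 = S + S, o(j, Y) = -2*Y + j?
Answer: 24649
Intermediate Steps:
o(j, Y) = j - 2*Y
U(E, Z) = 25 + 5*Z (U(E, Z) = (5 + Z)*5 = 25 + 5*Z)
w(S) = -16*S (w(S) = -8*(S + S) = -16*S)
z(p) = -7 + p
(4 + z(w(U(-1, o(0, 3)))*2))² = (4 + (-7 - 16*(25 + 5*(0 - 2*3))*2))² = (4 + (-7 - 16*(25 + 5*(0 - 6))*2))² = (4 + (-7 - 16*(25 + 5*(-6))*2))² = (4 + (-7 - 16*(25 - 30)*2))² = (4 + (-7 - 16*(-5)*2))² = (4 + (-7 + 80*2))² = (4 + (-7 + 160))² = (4 + 153)² = 157² = 24649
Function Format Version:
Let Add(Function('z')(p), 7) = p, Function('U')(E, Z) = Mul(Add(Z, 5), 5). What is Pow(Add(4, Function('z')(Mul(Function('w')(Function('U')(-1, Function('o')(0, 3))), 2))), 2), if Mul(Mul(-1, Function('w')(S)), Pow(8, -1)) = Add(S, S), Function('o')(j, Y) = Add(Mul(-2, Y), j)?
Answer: 24649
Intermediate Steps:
Function('o')(j, Y) = Add(j, Mul(-2, Y))
Function('U')(E, Z) = Add(25, Mul(5, Z)) (Function('U')(E, Z) = Mul(Add(5, Z), 5) = Add(25, Mul(5, Z)))
Function('w')(S) = Mul(-16, S) (Function('w')(S) = Mul(-8, Add(S, S)) = Mul(-8, Mul(2, S)) = Mul(-16, S))
Function('z')(p) = Add(-7, p)
Pow(Add(4, Function('z')(Mul(Function('w')(Function('U')(-1, Function('o')(0, 3))), 2))), 2) = Pow(Add(4, Add(-7, Mul(Mul(-16, Add(25, Mul(5, Add(0, Mul(-2, 3))))), 2))), 2) = Pow(Add(4, Add(-7, Mul(Mul(-16, Add(25, Mul(5, Add(0, -6)))), 2))), 2) = Pow(Add(4, Add(-7, Mul(Mul(-16, Add(25, Mul(5, -6))), 2))), 2) = Pow(Add(4, Add(-7, Mul(Mul(-16, Add(25, -30)), 2))), 2) = Pow(Add(4, Add(-7, Mul(Mul(-16, -5), 2))), 2) = Pow(Add(4, Add(-7, Mul(80, 2))), 2) = Pow(Add(4, Add(-7, 160)), 2) = Pow(Add(4, 153), 2) = Pow(157, 2) = 24649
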